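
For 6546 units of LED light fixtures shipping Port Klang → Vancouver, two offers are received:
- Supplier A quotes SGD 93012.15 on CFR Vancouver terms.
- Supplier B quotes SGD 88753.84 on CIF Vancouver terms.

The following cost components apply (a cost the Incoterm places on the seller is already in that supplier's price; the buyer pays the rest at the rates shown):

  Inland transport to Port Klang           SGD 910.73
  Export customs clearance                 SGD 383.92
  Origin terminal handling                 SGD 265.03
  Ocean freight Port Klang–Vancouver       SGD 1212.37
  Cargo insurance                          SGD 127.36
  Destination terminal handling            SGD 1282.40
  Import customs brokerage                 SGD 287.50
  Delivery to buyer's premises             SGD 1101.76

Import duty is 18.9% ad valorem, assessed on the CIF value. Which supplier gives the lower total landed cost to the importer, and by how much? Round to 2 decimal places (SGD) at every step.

Supplier B is cheaper by SGD 5214.56

Supplier A (CFR):
CIF value = CFR price + insurance = 93012.15 + 127.36 = 93139.51
Import duty = 93139.51 × 18.9% = 17603.37
Buyer bears (A): 127.36 + 1282.40 + 287.50 + 1101.76 = 2799.02
Landed cost (A) = invoice 93012.15 + 2799.02 + duty 17603.37 = 113414.54
Supplier B (CIF):
The CIF price already equals the CIF value: 88753.84
Import duty = 88753.84 × 18.9% = 16774.48
Buyer bears (B): 1282.40 + 287.50 + 1101.76 = 2671.66
Landed cost (B) = invoice 88753.84 + 2671.66 + duty 16774.48 = 108199.98
Difference = |113414.54 − 108199.98| = 5214.56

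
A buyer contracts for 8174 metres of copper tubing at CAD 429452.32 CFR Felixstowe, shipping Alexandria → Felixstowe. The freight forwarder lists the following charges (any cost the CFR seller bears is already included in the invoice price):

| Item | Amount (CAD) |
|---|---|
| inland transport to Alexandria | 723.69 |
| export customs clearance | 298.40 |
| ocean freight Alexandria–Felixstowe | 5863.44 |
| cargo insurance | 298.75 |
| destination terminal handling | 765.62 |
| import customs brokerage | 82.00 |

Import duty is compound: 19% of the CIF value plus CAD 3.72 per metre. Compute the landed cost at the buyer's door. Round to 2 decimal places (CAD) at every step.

Total landed cost: CAD 542658.67

CFR: the seller pays costs through ocean freight to the destination port, but not insurance.
Already in the invoice (seller's account under CFR): inland to port, export clearance, freight — exclude.
CIF value = CFR price + insurance = 429452.32 + 298.75 = 429751.07
Ad valorem component: 429751.07 × 19% = 81652.70
Specific component: 8174 × 3.72 = 30407.28
Import duty = 81652.70 + 30407.28 = 112059.98
Buyer bears: insurance 298.75 + destination terminal 765.62 + brokerage 82.00 + duty 112059.98 = 113206.35
Landed cost = invoice 429452.32 + 113206.35 = 542658.67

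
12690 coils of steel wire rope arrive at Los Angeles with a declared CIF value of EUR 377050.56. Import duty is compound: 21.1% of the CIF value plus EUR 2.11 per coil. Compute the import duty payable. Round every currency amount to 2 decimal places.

Ad valorem component: 377050.56 × 21.1% = 79557.67
Specific component: 12690 × 2.11 = 26775.90
Import duty = 79557.67 + 26775.90 = 106333.57

Import duty: EUR 106333.57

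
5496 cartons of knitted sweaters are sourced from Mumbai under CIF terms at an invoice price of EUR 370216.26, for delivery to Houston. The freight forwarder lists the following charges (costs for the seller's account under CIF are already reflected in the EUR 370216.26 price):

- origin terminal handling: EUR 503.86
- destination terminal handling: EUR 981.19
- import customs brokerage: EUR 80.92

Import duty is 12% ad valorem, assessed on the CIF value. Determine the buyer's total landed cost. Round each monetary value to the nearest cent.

Total landed cost: EUR 415704.32

CIF: the seller pays costs through ocean freight and marine insurance to the destination port.
Already in the invoice (seller's account under CIF): origin terminal — exclude.
The CIF price already equals the CIF value: 370216.26
Import duty = 370216.26 × 12% = 44425.95
Buyer bears: destination terminal 981.19 + brokerage 80.92 + duty 44425.95 = 45488.06
Landed cost = invoice 370216.26 + 45488.06 = 415704.32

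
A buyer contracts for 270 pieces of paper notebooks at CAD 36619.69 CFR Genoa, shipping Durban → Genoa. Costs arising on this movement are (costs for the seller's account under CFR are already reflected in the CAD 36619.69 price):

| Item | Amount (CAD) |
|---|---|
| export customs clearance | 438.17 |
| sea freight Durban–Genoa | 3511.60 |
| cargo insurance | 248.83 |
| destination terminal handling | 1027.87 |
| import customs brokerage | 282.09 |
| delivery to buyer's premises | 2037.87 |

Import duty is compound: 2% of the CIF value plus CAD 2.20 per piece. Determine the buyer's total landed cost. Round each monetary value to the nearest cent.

CFR: the seller pays costs through ocean freight to the destination port, but not insurance.
Already in the invoice (seller's account under CFR): export clearance, freight — exclude.
CIF value = CFR price + insurance = 36619.69 + 248.83 = 36868.52
Ad valorem component: 36868.52 × 2% = 737.37
Specific component: 270 × 2.20 = 594.00
Import duty = 737.37 + 594.00 = 1331.37
Buyer bears: insurance 248.83 + destination terminal 1027.87 + brokerage 282.09 + delivery 2037.87 + duty 1331.37 = 4928.03
Landed cost = invoice 36619.69 + 4928.03 = 41547.72

Total landed cost: CAD 41547.72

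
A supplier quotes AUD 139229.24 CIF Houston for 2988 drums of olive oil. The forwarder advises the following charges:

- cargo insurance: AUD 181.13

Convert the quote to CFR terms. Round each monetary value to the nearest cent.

CFR price: AUD 139048.11

From CIF to CFR, the seller no longer bears: insurance.
CFR price = 139229.24 − 181.13 = 139048.11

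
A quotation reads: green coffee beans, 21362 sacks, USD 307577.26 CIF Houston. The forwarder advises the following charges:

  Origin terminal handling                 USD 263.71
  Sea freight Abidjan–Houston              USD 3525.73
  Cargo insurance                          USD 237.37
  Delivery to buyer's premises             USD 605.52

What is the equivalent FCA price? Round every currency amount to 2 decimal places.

Not relevant to the conversion: delivery — on the buyer under both terms; not part of either seller's price.
From CIF to FCA, the seller no longer bears: origin terminal, freight, insurance.
FCA price = 307577.26 − 263.71 − 3525.73 − 237.37 = 303550.45

FCA price: USD 303550.45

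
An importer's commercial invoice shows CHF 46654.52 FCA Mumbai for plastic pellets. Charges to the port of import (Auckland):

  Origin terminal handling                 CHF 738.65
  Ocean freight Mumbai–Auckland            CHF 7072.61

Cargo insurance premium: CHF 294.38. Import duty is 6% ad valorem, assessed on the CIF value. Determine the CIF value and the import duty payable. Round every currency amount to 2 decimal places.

CIF value: CHF 54760.16; import duty: CHF 3285.61

CIF = FCA price + pre-shipment costs + freight + insurance
CIF = 46654.52 + 738.65 + 7072.61 + 294.38 = 54760.16
Import duty = 54760.16 × 6% = 3285.61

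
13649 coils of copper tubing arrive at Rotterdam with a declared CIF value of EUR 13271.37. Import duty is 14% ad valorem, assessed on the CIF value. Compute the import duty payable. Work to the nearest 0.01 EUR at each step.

Import duty = 13271.37 × 14% = 1857.99

Import duty: EUR 1857.99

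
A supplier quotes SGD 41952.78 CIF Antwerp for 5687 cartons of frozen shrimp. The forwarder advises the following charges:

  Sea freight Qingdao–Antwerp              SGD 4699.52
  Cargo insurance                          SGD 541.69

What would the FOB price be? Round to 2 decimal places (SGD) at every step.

FOB price: SGD 36711.57

From CIF to FOB, the seller no longer bears: freight, insurance.
FOB price = 41952.78 − 4699.52 − 541.69 = 36711.57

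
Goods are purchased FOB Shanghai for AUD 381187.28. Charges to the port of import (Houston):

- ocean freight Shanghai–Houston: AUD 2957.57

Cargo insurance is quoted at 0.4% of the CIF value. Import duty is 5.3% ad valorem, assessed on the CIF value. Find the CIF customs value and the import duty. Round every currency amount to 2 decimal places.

Let C be the CIF value. C = FOB price + freight + 0.4% × C
C − 0.4% × C = 381187.28 + 2957.57
0.996 × C = 384144.85
C = 384144.85 / 0.996 = 385687.60
Insurance premium = 0.4% × 385687.60 = 1542.75
Import duty = 385687.60 × 5.3% = 20441.44

CIF value: AUD 385687.60; import duty: AUD 20441.44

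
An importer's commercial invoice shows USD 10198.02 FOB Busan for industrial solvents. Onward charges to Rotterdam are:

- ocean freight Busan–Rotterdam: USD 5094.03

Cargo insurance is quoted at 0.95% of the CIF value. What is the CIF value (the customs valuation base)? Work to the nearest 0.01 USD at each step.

Let C be the CIF value. C = FOB price + freight + 0.95% × C
C − 0.95% × C = 10198.02 + 5094.03
0.9905 × C = 15292.05
C = 15292.05 / 0.9905 = 15438.72
Insurance premium = 0.95% × 15438.72 = 146.67

CIF value: USD 15438.72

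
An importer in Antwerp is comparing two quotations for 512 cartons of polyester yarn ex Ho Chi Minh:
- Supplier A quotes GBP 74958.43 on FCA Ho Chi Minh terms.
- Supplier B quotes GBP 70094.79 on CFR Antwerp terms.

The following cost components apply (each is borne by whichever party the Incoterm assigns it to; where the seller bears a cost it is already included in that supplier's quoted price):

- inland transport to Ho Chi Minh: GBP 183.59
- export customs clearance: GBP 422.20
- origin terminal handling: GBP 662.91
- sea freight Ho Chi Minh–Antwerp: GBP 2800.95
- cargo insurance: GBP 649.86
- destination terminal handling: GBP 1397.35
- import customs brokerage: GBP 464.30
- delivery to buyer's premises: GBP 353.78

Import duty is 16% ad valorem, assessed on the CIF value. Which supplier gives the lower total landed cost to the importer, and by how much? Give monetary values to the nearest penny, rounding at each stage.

Supplier B is cheaper by GBP 9659.90

Supplier A (FCA):
CIF value = FCA price + origin terminal + freight + insurance = 74958.43 + 662.91 + 2800.95 + 649.86 = 79072.15
Import duty = 79072.15 × 16% = 12651.54
Buyer bears (A): 662.91 + 2800.95 + 649.86 + 1397.35 + 464.30 + 353.78 = 6329.15
Landed cost (A) = invoice 74958.43 + 6329.15 + duty 12651.54 = 93939.12
Supplier B (CFR):
CIF value = CFR price + insurance = 70094.79 + 649.86 = 70744.65
Import duty = 70744.65 × 16% = 11319.14
Buyer bears (B): 649.86 + 1397.35 + 464.30 + 353.78 = 2865.29
Landed cost (B) = invoice 70094.79 + 2865.29 + duty 11319.14 = 84279.22
Difference = |93939.12 − 84279.22| = 9659.90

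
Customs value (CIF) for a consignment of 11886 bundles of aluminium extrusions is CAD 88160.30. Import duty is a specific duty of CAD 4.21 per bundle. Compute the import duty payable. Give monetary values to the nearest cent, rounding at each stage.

Import duty: CAD 50040.06

Import duty = 11886 × 4.21 = 50040.06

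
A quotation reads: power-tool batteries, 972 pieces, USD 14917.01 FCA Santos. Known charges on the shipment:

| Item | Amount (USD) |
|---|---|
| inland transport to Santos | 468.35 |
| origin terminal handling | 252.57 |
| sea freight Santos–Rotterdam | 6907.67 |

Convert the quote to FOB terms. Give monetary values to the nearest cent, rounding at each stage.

Not relevant to the conversion: inland to port — on the seller under both FCA and FOB; already in the FCA price and stays in the FOB price. freight — on the buyer under both terms; not part of either seller's price.
From FCA to FOB, the seller additionally bears: origin terminal.
FOB price = 14917.01 + 252.57 = 15169.58

FOB price: USD 15169.58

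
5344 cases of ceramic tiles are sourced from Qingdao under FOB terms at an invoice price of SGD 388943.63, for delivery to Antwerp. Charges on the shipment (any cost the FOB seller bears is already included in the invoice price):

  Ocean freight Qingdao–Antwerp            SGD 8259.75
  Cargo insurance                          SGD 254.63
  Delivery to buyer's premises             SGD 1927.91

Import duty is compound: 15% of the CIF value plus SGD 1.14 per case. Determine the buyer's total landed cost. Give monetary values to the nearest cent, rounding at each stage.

Total landed cost: SGD 465096.78

FOB: the seller bears costs until goods are on board at the origin port; the buyer bears freight, insurance and all costs thereafter.
CIF value = FOB price + freight + insurance = 388943.63 + 8259.75 + 254.63 = 397458.01
Ad valorem component: 397458.01 × 15% = 59618.70
Specific component: 5344 × 1.14 = 6092.16
Import duty = 59618.70 + 6092.16 = 65710.86
Buyer bears: freight 8259.75 + insurance 254.63 + delivery 1927.91 + duty 65710.86 = 76153.15
Landed cost = invoice 388943.63 + 76153.15 = 465096.78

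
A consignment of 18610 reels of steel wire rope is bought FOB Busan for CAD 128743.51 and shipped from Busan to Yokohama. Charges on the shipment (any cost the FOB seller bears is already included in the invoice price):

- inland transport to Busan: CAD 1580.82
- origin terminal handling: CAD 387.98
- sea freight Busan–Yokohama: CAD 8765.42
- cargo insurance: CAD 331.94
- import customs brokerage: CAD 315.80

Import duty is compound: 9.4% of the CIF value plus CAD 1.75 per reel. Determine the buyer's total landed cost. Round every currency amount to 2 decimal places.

FOB: the seller bears costs until goods are on board at the origin port; the buyer bears freight, insurance and all costs thereafter.
Already in the invoice (seller's account under FOB): inland to port, origin terminal — exclude.
CIF value = FOB price + freight + insurance = 128743.51 + 8765.42 + 331.94 = 137840.87
Ad valorem component: 137840.87 × 9.4% = 12957.04
Specific component: 18610 × 1.75 = 32567.50
Import duty = 12957.04 + 32567.50 = 45524.54
Buyer bears: freight 8765.42 + insurance 331.94 + brokerage 315.80 + duty 45524.54 = 54937.70
Landed cost = invoice 128743.51 + 54937.70 = 183681.21

Total landed cost: CAD 183681.21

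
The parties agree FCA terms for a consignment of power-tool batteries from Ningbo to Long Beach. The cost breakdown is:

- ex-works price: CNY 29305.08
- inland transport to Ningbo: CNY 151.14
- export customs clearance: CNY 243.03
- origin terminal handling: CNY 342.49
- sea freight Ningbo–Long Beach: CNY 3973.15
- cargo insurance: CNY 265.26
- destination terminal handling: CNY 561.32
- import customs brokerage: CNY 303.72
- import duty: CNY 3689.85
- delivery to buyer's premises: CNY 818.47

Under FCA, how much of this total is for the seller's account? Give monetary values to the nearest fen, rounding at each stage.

FCA: the seller delivers export-cleared goods to the carrier; the buyer bears costs from that point.
Seller's account: goods 29305.08 + inland to port 151.14 + export clearance 243.03 = 29699.25
Buyer's account: origin terminal 342.49 + freight 3973.15 + insurance 265.26 + destination terminal 561.32 + brokerage 303.72 + duty 3689.85 + delivery 818.47 = 9954.26

Seller's account: CNY 29699.25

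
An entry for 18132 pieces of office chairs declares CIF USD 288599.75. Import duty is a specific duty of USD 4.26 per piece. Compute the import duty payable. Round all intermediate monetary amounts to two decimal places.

Import duty: USD 77242.32

Import duty = 18132 × 4.26 = 77242.32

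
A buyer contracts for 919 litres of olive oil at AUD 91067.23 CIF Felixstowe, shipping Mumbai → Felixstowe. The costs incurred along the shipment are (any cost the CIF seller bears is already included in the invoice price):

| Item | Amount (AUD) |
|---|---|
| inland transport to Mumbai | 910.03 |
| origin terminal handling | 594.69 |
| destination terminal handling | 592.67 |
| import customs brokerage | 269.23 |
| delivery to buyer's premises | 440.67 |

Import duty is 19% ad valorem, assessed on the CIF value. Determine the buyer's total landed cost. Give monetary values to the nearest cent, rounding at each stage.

Total landed cost: AUD 109672.57

CIF: the seller pays costs through ocean freight and marine insurance to the destination port.
Already in the invoice (seller's account under CIF): inland to port, origin terminal — exclude.
The CIF price already equals the CIF value: 91067.23
Import duty = 91067.23 × 19% = 17302.77
Buyer bears: destination terminal 592.67 + brokerage 269.23 + delivery 440.67 + duty 17302.77 = 18605.34
Landed cost = invoice 91067.23 + 18605.34 = 109672.57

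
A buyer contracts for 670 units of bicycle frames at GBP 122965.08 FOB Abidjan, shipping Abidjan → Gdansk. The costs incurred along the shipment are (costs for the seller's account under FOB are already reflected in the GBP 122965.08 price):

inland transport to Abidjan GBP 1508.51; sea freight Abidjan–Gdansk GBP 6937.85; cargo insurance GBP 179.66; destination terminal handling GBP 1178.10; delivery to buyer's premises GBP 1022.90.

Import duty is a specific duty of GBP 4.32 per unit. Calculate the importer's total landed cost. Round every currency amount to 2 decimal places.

Total landed cost: GBP 135177.99

FOB: the seller bears costs until goods are on board at the origin port; the buyer bears freight, insurance and all costs thereafter.
Already in the invoice (seller's account under FOB): inland to port — exclude.
CIF value = FOB price + freight + insurance = 122965.08 + 6937.85 + 179.66 = 130082.59
Import duty = 670 × 4.32 = 2894.40
Buyer bears: freight 6937.85 + insurance 179.66 + destination terminal 1178.10 + delivery 1022.90 + duty 2894.40 = 12212.91
Landed cost = invoice 122965.08 + 12212.91 = 135177.99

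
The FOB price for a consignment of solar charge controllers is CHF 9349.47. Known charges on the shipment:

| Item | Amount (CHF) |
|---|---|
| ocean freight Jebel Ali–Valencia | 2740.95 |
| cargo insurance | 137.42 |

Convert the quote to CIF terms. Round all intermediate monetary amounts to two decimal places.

From FOB to CIF, the seller additionally bears: freight, insurance.
CIF price = 9349.47 + 2740.95 + 137.42 = 12227.84

CIF price: CHF 12227.84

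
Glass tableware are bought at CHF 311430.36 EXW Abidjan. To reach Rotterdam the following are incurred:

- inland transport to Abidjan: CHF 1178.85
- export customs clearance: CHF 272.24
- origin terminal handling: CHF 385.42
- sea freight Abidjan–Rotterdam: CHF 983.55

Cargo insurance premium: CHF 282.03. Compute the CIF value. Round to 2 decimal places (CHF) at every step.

CIF value: CHF 314532.45

CIF = EXW price + pre-shipment costs + freight + insurance
CIF = 311430.36 + 1178.85 + 272.24 + 385.42 + 983.55 + 282.03 = 314532.45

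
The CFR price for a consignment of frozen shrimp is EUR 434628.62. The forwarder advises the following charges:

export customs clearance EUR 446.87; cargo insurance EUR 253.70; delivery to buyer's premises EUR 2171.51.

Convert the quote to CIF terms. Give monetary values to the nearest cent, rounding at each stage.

CIF price: EUR 434882.32

Not relevant to the conversion: export clearance — on the seller under both CFR and CIF; already in the CFR price and stays in the CIF price. delivery — on the buyer under both terms; not part of either seller's price.
From CFR to CIF, the seller additionally bears: insurance.
CIF price = 434628.62 + 253.70 = 434882.32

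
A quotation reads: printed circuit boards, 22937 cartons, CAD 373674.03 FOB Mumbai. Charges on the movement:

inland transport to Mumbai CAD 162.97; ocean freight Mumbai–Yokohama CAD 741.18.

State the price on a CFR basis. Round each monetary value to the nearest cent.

Not relevant to the conversion: inland to port — on the seller under both FOB and CFR; already in the FOB price and stays in the CFR price.
From FOB to CFR, the seller additionally bears: freight.
CFR price = 373674.03 + 741.18 = 374415.21

CFR price: CAD 374415.21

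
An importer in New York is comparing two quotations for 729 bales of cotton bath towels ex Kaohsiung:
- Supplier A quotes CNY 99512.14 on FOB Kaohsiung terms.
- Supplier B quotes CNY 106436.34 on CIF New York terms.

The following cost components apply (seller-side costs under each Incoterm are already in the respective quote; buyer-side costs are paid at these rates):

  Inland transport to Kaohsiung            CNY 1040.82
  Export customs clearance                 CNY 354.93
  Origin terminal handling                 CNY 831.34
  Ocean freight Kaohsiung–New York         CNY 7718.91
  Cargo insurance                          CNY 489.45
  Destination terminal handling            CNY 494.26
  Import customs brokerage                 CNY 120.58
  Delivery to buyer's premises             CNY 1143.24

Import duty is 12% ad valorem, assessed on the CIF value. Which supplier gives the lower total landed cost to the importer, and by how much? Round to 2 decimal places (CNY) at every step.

Supplier A (FOB):
CIF value = FOB price + freight + insurance = 99512.14 + 7718.91 + 489.45 = 107720.50
Import duty = 107720.50 × 12% = 12926.46
Buyer bears (A): 7718.91 + 489.45 + 494.26 + 120.58 + 1143.24 = 9966.44
Landed cost (A) = invoice 99512.14 + 9966.44 + duty 12926.46 = 122405.04
Supplier B (CIF):
The CIF price already equals the CIF value: 106436.34
Import duty = 106436.34 × 12% = 12772.36
Buyer bears (B): 494.26 + 120.58 + 1143.24 = 1758.08
Landed cost (B) = invoice 106436.34 + 1758.08 + duty 12772.36 = 120966.78
Difference = |122405.04 − 120966.78| = 1438.26

Supplier B is cheaper by CNY 1438.26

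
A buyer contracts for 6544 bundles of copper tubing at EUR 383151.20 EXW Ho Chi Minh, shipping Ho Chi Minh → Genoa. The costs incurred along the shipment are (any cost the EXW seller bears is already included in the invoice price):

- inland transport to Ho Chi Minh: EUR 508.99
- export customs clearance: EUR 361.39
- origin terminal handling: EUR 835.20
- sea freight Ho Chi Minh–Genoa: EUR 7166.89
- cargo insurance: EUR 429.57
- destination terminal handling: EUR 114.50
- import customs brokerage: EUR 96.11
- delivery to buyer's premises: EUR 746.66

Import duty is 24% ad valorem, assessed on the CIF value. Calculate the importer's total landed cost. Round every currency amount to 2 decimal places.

Total landed cost: EUR 487599.29

EXW: the seller makes goods available at their premises; the buyer bears all onward costs.
CIF value = EXW price + inland to port + export clearance + origin terminal + freight + insurance = 383151.20 + 508.99 + 361.39 + 835.20 + 7166.89 + 429.57 = 392453.24
Import duty = 392453.24 × 24% = 94188.78
Buyer bears: inland to port 508.99 + export clearance 361.39 + origin terminal 835.20 + freight 7166.89 + insurance 429.57 + destination terminal 114.50 + brokerage 96.11 + delivery 746.66 + duty 94188.78 = 104448.09
Landed cost = invoice 383151.20 + 104448.09 = 487599.29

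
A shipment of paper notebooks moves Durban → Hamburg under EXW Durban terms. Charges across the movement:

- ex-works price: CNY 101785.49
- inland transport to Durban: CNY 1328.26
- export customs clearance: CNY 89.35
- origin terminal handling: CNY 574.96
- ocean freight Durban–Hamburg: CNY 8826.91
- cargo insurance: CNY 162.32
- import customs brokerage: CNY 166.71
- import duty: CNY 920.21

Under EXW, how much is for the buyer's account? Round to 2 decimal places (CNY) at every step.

Buyer's account: CNY 12068.72

EXW: the seller makes goods available at their premises; the buyer bears all onward costs.
Seller's account: goods 101785.49 = 101785.49
Buyer's account: inland to port 1328.26 + export clearance 89.35 + origin terminal 574.96 + freight 8826.91 + insurance 162.32 + brokerage 166.71 + duty 920.21 = 12068.72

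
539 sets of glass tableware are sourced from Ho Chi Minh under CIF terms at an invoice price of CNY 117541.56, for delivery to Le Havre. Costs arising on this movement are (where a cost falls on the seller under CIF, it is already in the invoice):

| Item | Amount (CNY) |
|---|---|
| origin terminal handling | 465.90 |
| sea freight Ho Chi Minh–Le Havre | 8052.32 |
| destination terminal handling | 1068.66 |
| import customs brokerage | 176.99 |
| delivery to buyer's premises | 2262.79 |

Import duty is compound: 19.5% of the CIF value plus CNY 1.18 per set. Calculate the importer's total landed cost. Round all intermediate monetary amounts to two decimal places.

CIF: the seller pays costs through ocean freight and marine insurance to the destination port.
Already in the invoice (seller's account under CIF): origin terminal, freight — exclude.
The CIF price already equals the CIF value: 117541.56
Ad valorem component: 117541.56 × 19.5% = 22920.60
Specific component: 539 × 1.18 = 636.02
Import duty = 22920.60 + 636.02 = 23556.62
Buyer bears: destination terminal 1068.66 + brokerage 176.99 + delivery 2262.79 + duty 23556.62 = 27065.06
Landed cost = invoice 117541.56 + 27065.06 = 144606.62

Total landed cost: CNY 144606.62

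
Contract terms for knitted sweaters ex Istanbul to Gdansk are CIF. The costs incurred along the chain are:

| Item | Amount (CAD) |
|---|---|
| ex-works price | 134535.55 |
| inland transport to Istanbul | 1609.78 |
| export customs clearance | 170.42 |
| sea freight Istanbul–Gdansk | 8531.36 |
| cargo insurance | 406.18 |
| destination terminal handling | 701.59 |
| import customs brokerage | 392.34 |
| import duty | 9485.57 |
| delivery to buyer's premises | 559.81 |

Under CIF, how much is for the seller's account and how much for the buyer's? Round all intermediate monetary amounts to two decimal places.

Seller: CAD 145253.29; buyer: CAD 11139.31

CIF: the seller pays costs through ocean freight and marine insurance to the destination port.
Seller's account: goods 134535.55 + inland to port 1609.78 + export clearance 170.42 + freight 8531.36 + insurance 406.18 = 145253.29
Buyer's account: destination terminal 701.59 + brokerage 392.34 + duty 9485.57 + delivery 559.81 = 11139.31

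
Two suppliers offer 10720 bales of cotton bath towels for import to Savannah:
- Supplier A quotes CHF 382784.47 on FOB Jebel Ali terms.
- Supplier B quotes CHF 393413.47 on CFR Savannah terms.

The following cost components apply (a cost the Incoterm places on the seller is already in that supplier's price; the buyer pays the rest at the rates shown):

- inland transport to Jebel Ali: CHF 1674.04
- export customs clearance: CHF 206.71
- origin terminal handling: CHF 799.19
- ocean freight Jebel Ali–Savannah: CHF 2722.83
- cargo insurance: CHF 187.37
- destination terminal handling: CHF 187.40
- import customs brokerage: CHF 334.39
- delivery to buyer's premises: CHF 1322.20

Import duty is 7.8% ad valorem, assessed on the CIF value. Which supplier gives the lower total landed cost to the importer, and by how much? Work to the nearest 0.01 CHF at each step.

Supplier A (FOB):
CIF value = FOB price + freight + insurance = 382784.47 + 2722.83 + 187.37 = 385694.67
Import duty = 385694.67 × 7.8% = 30084.18
Buyer bears (A): 2722.83 + 187.37 + 187.40 + 334.39 + 1322.20 = 4754.19
Landed cost (A) = invoice 382784.47 + 4754.19 + duty 30084.18 = 417622.84
Supplier B (CFR):
CIF value = CFR price + insurance = 393413.47 + 187.37 = 393600.84
Import duty = 393600.84 × 7.8% = 30700.87
Buyer bears (B): 187.37 + 187.40 + 334.39 + 1322.20 = 2031.36
Landed cost (B) = invoice 393413.47 + 2031.36 + duty 30700.87 = 426145.70
Difference = |417622.84 − 426145.70| = 8522.86

Supplier A is cheaper by CHF 8522.86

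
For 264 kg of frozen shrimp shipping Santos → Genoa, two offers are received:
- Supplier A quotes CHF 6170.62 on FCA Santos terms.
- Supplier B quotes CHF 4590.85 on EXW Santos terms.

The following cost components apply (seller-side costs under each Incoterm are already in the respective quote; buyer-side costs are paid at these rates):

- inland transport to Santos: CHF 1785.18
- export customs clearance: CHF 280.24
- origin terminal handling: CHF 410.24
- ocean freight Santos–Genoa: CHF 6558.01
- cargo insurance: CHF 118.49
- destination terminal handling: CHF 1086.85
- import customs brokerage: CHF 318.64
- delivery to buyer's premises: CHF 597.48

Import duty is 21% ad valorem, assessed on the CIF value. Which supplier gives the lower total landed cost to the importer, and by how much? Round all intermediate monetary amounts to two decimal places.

Supplier A is cheaper by CHF 587.63

Supplier A (FCA):
CIF value = FCA price + origin terminal + freight + insurance = 6170.62 + 410.24 + 6558.01 + 118.49 = 13257.36
Import duty = 13257.36 × 21% = 2784.05
Buyer bears (A): 410.24 + 6558.01 + 118.49 + 1086.85 + 318.64 + 597.48 = 9089.71
Landed cost (A) = invoice 6170.62 + 9089.71 + duty 2784.05 = 18044.38
Supplier B (EXW):
CIF value = EXW price + inland to port + export clearance + origin terminal + freight + insurance = 4590.85 + 1785.18 + 280.24 + 410.24 + 6558.01 + 118.49 = 13743.01
Import duty = 13743.01 × 21% = 2886.03
Buyer bears (B): 1785.18 + 280.24 + 410.24 + 6558.01 + 118.49 + 1086.85 + 318.64 + 597.48 = 11155.13
Landed cost (B) = invoice 4590.85 + 11155.13 + duty 2886.03 = 18632.01
Difference = |18044.38 − 18632.01| = 587.63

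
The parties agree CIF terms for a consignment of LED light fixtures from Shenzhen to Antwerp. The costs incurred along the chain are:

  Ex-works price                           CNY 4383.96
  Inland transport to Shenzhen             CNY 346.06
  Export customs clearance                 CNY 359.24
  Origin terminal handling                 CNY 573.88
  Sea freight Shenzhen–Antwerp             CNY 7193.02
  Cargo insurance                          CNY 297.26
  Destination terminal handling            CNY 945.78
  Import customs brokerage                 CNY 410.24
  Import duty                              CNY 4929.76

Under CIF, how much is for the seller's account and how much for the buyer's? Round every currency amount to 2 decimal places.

Seller: CNY 13153.42; buyer: CNY 6285.78

CIF: the seller pays costs through ocean freight and marine insurance to the destination port.
Seller's account: goods 4383.96 + inland to port 346.06 + export clearance 359.24 + origin terminal 573.88 + freight 7193.02 + insurance 297.26 = 13153.42
Buyer's account: destination terminal 945.78 + brokerage 410.24 + duty 4929.76 = 6285.78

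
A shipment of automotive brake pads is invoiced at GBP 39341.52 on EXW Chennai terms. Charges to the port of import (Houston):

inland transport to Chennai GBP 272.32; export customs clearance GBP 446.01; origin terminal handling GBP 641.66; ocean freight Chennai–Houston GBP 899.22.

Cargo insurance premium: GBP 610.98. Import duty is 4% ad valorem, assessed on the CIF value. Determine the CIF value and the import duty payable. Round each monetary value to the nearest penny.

CIF value: GBP 42211.71; import duty: GBP 1688.47

CIF = EXW price + pre-shipment costs + freight + insurance
CIF = 39341.52 + 272.32 + 446.01 + 641.66 + 899.22 + 610.98 = 42211.71
Import duty = 42211.71 × 4% = 1688.47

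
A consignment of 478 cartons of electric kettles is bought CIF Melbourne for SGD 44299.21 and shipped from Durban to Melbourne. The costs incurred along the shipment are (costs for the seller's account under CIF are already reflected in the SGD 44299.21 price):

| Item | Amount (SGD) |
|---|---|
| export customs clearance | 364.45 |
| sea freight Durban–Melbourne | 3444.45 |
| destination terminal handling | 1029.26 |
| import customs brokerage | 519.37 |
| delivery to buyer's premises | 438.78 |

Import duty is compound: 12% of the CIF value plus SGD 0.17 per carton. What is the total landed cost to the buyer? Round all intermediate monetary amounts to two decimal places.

Total landed cost: SGD 51683.79

CIF: the seller pays costs through ocean freight and marine insurance to the destination port.
Already in the invoice (seller's account under CIF): export clearance, freight — exclude.
The CIF price already equals the CIF value: 44299.21
Ad valorem component: 44299.21 × 12% = 5315.91
Specific component: 478 × 0.17 = 81.26
Import duty = 5315.91 + 81.26 = 5397.17
Buyer bears: destination terminal 1029.26 + brokerage 519.37 + delivery 438.78 + duty 5397.17 = 7384.58
Landed cost = invoice 44299.21 + 7384.58 = 51683.79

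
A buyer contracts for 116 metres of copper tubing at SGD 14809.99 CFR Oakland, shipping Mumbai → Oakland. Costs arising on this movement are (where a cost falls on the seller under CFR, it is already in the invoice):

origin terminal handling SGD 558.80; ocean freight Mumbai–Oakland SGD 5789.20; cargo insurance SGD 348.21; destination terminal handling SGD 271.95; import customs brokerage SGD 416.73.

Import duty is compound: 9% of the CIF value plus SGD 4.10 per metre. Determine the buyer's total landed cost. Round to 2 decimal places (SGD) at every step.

CFR: the seller pays costs through ocean freight to the destination port, but not insurance.
Already in the invoice (seller's account under CFR): origin terminal, freight — exclude.
CIF value = CFR price + insurance = 14809.99 + 348.21 = 15158.20
Ad valorem component: 15158.20 × 9% = 1364.24
Specific component: 116 × 4.10 = 475.60
Import duty = 1364.24 + 475.60 = 1839.84
Buyer bears: insurance 348.21 + destination terminal 271.95 + brokerage 416.73 + duty 1839.84 = 2876.73
Landed cost = invoice 14809.99 + 2876.73 = 17686.72

Total landed cost: SGD 17686.72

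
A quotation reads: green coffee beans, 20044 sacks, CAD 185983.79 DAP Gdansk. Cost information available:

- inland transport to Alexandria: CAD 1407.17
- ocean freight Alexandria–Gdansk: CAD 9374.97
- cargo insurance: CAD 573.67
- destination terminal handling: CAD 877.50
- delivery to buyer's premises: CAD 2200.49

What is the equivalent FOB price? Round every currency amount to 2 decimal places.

Not relevant to the conversion: inland to port — on the seller under both DAP and FOB; already in the DAP price and stays in the FOB price.
From DAP to FOB, the seller no longer bears: freight, insurance, destination terminal, delivery.
FOB price = 185983.79 − 9374.97 − 573.67 − 877.50 − 2200.49 = 172957.16

FOB price: CAD 172957.16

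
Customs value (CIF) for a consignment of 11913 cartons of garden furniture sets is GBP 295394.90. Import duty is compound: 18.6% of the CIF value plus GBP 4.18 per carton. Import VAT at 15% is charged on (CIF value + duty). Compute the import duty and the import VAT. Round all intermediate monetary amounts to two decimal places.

Import duty: GBP 104739.79; import VAT: GBP 60020.20

Ad valorem component: 295394.90 × 18.6% = 54943.45
Specific component: 11913 × 4.18 = 49796.34
Import duty = 54943.45 + 49796.34 = 104739.79
VAT base = CIF + duty = 295394.90 + 104739.79 = 400134.69
Import VAT = 400134.69 × 15% = 60020.20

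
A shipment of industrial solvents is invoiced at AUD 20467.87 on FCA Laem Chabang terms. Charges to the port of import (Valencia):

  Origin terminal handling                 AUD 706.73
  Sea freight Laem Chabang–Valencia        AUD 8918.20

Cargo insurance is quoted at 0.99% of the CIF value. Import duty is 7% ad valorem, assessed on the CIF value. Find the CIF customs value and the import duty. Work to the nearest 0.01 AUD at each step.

Let C be the CIF value. C = FCA price + pre-shipment costs + freight + 0.99% × C
C − 0.99% × C = 20467.87 + 706.73 + 8918.20
0.9901 × C = 30092.80
C = 30092.80 / 0.9901 = 30393.70
Insurance premium = 0.99% × 30393.70 = 300.90
Import duty = 30393.70 × 7% = 2127.56

CIF value: AUD 30393.70; import duty: AUD 2127.56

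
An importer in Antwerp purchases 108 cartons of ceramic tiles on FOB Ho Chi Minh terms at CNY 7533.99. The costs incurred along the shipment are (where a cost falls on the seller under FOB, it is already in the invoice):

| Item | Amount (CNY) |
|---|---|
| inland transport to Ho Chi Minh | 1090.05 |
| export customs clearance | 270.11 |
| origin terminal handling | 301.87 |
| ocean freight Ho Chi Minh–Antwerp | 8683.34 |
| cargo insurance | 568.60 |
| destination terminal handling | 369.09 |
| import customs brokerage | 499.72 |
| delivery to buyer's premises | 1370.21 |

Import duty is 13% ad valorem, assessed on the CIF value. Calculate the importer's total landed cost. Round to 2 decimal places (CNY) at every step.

FOB: the seller bears costs until goods are on board at the origin port; the buyer bears freight, insurance and all costs thereafter.
Already in the invoice (seller's account under FOB): inland to port, export clearance, origin terminal — exclude.
CIF value = FOB price + freight + insurance = 7533.99 + 8683.34 + 568.60 = 16785.93
Import duty = 16785.93 × 13% = 2182.17
Buyer bears: freight 8683.34 + insurance 568.60 + destination terminal 369.09 + brokerage 499.72 + delivery 1370.21 + duty 2182.17 = 13673.13
Landed cost = invoice 7533.99 + 13673.13 = 21207.12

Total landed cost: CNY 21207.12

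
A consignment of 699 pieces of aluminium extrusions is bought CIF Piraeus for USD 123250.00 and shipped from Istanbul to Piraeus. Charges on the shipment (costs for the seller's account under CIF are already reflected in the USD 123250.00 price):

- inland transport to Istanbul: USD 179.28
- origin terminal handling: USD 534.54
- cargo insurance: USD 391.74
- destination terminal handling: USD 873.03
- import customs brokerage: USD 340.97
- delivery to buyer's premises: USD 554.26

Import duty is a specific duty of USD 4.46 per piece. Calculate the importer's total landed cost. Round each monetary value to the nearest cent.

Total landed cost: USD 128135.80

CIF: the seller pays costs through ocean freight and marine insurance to the destination port.
Already in the invoice (seller's account under CIF): inland to port, origin terminal, insurance — exclude.
The CIF price already equals the CIF value: 123250.00
Import duty = 699 × 4.46 = 3117.54
Buyer bears: destination terminal 873.03 + brokerage 340.97 + delivery 554.26 + duty 3117.54 = 4885.80
Landed cost = invoice 123250.00 + 4885.80 = 128135.80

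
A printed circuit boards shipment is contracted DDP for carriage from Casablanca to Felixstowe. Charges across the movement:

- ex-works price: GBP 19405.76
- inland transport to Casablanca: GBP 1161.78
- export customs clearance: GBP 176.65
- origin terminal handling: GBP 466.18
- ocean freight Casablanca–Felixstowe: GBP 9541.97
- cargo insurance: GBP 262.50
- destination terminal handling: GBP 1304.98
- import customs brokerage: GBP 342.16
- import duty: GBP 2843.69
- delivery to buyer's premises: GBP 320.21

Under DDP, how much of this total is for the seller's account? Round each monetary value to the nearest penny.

Seller's account: GBP 35825.88

DDP: the seller bears all costs including import duty.
Seller's account: goods 19405.76 + inland to port 1161.78 + export clearance 176.65 + origin terminal 466.18 + freight 9541.97 + insurance 262.50 + destination terminal 1304.98 + brokerage 342.16 + duty 2843.69 + delivery 320.21 = 35825.88
Buyer's account: 0.00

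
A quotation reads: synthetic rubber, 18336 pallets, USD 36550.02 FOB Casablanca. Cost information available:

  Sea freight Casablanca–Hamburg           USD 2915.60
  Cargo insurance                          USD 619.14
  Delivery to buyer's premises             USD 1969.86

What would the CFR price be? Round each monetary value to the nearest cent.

CFR price: USD 39465.62

Not relevant to the conversion: insurance, delivery — on the buyer under both terms; not part of either seller's price.
From FOB to CFR, the seller additionally bears: freight.
CFR price = 36550.02 + 2915.60 = 39465.62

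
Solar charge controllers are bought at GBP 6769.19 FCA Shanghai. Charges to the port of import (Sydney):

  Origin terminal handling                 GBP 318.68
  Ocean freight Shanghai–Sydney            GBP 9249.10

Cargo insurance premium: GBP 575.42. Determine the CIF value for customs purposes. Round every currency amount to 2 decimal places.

CIF value: GBP 16912.39

CIF = FCA price + pre-shipment costs + freight + insurance
CIF = 6769.19 + 318.68 + 9249.10 + 575.42 = 16912.39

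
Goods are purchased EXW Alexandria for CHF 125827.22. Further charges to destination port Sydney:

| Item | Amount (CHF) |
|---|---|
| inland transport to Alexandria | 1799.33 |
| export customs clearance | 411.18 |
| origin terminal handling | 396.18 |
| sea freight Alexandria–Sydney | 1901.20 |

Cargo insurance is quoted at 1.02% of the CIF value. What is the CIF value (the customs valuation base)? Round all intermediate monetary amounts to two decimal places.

Let C be the CIF value. C = EXW price + pre-shipment costs + freight + 1.02% × C
C − 1.02% × C = 125827.22 + 1799.33 + 411.18 + 396.18 + 1901.20
0.9898 × C = 130335.11
C = 130335.11 / 0.9898 = 131678.23
Insurance premium = 1.02% × 131678.23 = 1343.12

CIF value: CHF 131678.23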